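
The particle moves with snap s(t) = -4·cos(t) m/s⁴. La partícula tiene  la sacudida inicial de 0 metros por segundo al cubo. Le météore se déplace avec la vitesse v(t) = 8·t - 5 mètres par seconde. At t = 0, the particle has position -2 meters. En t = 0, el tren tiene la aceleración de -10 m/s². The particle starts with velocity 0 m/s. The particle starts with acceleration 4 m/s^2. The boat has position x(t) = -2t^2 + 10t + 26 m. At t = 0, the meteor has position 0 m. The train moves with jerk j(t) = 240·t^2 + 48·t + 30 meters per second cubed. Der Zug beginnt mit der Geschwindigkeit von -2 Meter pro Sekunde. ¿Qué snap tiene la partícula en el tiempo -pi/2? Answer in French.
De l'équation du snap s(t) = -4·cos(t), nous substituons t = -pi/2 pour obtenir s = 0.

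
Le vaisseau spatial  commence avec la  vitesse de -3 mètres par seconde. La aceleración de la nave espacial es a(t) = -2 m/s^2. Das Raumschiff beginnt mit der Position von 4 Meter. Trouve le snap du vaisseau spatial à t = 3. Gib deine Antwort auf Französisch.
Pour résoudre ceci, nous devons prendre 2 dérivées de notre équation de l'accélération a(t) = -2. En prenant d/dt de a(t), nous trouvons j(t) = 0. En prenant d/dt de j(t), nous trouvons s(t) = 0. En utilisant s(t) = 0 et en substituant t = 3, nous trouvons s = 0.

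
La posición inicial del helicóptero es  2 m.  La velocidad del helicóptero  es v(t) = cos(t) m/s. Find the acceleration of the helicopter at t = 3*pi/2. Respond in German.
Ausgehend von der Geschwindigkeit v(t) = cos(t), nehmen wir 1 Ableitung. Die Ableitung von der Geschwindigkeit ergibt die Beschleunigung: a(t) = -sin(t). Mit a(t) = -sin(t) und Einsetzen von t = 3*pi/2, finden wir a = 1.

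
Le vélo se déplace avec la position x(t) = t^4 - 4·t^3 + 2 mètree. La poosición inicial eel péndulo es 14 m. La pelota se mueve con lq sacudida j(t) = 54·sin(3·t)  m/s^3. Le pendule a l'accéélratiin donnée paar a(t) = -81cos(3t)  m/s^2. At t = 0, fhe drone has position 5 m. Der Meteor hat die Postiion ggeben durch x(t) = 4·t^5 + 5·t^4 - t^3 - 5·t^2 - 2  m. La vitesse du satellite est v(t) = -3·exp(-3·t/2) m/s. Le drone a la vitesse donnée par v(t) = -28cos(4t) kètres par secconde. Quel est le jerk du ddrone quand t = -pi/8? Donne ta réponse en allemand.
Ausgehend von der Geschwindigkeit v(t) = -28·cos(4·t), nehmen wir 2 Ableitungen. Durch Ableiten von der Geschwindigkeit erhalten wir die Beschleunigung: a(t) = 112·sin(4·t). Mit d/dt von a(t) finden wir j(t) = 448·cos(4·t). Wir haben den Ruck j(t) = 448·cos(4·t). Durch Einsetzen von t = -pi/8: j(-pi/8) = 0.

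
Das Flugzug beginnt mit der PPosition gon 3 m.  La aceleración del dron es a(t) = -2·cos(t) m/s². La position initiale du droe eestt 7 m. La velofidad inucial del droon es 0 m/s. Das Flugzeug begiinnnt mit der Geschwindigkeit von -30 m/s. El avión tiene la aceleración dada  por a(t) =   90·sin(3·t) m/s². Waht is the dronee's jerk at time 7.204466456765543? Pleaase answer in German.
Wir müssen unsere Gleichung für die Beschleunigung a(t) = -2·cos(t) 1-mal ableiten. Die Ableitung von der Beschleunigung ergibt den Ruck: j(t) = 2·sin(t). Mit j(t) = 2·sin(t) und Einsetzen von t = 7.204466456765543, finden wir j = 1.59275422627781.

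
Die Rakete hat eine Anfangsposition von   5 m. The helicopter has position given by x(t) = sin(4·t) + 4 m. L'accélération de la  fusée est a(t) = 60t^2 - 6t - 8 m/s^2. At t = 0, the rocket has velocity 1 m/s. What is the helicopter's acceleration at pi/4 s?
Starting from position x(t) = sin(4·t) + 4, we take 2 derivatives. Differentiating position, we get velocity: v(t) = 4·cos(4·t). The derivative of velocity gives acceleration: a(t) = -16·sin(4·t). Using a(t) = -16·sin(4·t) and substituting t = pi/4, we find a = 0.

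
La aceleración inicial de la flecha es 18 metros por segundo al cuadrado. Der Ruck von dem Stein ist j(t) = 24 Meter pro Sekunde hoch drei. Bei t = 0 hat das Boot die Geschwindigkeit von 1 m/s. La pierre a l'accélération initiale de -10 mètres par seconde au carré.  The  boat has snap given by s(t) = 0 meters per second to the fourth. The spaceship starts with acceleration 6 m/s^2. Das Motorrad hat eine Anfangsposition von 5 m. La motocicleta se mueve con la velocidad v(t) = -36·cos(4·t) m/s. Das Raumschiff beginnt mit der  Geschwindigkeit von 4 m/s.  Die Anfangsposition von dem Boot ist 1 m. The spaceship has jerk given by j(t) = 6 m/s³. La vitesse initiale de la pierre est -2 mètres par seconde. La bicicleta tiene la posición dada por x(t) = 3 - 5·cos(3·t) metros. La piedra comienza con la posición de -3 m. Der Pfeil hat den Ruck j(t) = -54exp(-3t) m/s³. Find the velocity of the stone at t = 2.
Starting from jerk j(t) = 24, we take 2 antiderivatives. Finding the antiderivative of j(t) and using a(0) = -10: a(t) = 24·t - 10. The integral of acceleration is velocity. Using v(0) = -2, we get v(t) = 12·t^2 - 10·t - 2. From the given velocity equation v(t) = 12·t^2 - 10·t - 2, we substitute t = 2 to get v = 26.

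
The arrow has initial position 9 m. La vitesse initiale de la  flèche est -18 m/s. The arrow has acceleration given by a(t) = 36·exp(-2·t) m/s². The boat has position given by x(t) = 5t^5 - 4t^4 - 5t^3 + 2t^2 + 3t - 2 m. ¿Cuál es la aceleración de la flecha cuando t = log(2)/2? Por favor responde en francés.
Nous avons l'accélération a(t) = 36·exp(-2·t). En substituant t = log(2)/2: a(log(2)/2) = 18.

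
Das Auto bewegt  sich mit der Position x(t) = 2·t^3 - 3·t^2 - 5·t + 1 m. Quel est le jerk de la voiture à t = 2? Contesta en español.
Para resolver esto, necesitamos tomar 3 derivadas de nuestra ecuación de la posición x(t) = 2·t^3 - 3·t^2 - 5·t + 1. Tomando d/dt de x(t), encontramos v(t) = 6·t^2 - 6·t - 5. La derivada de la velocidad da la aceleración: a(t) = 12·t - 6. La derivada de la aceleración da la sacudida: j(t) = 12. Usando j(t) = 12 y sustituyendo t = 2, encontramos j = 12.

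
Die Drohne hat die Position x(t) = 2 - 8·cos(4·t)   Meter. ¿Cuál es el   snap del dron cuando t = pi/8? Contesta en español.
Debemos derivar nuestra ecuación de la posición x(t) = 2 - 8·cos(4·t) 4 veces. La derivada de la posición da la velocidad: v(t) = 32·sin(4·t). Derivando la velocidad, obtenemos la aceleración: a(t) = 128·cos(4·t). Derivando la aceleración, obtenemos la sacudida: j(t) = -512·sin(4·t). Tomando d/dt de j(t), encontramos s(t) = -2048·cos(4·t). De la ecuación del snap s(t) = -2048·cos(4·t), sustituimos t = pi/8 para obtener s = 0.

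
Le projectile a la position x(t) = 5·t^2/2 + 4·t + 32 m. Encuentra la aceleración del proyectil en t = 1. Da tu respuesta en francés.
Pour résoudre ceci, nous devons prendre 2 dérivées de notre équation de la position x(t) = 5·t^2/2 + 4·t + 32. En prenant d/dt de x(t), nous trouvons v(t) = 5·t + 4. La dérivée de la vitesse donne l'accélération: a(t) = 5. De l'équation de l'accélération a(t) = 5, nous substituons t = 1 pour obtenir a = 5.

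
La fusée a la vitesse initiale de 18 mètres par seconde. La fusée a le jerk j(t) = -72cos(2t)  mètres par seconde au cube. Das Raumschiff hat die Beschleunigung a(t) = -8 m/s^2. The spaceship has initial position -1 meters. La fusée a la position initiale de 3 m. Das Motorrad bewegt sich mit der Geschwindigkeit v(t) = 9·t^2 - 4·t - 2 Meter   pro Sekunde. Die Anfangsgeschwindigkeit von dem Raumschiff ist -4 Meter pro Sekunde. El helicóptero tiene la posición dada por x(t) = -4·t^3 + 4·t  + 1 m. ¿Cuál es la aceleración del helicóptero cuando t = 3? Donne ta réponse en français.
Nous devons dériver notre équation de la position x(t) = -4·t^3 + 4·t + 1 2 fois. En prenant d/dt de x(t), nous trouvons v(t) = 4 - 12·t^2. La dérivée de la vitesse donne l'accélération: a(t) = -24·t. En utilisant a(t) = -24·t et en substituant t = 3, nous trouvons a = -72.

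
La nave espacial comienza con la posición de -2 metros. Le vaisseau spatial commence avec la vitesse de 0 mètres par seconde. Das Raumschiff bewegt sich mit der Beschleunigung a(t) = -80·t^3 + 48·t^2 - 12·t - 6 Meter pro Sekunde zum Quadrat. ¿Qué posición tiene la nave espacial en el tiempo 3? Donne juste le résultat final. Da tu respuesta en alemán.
Die Antwort ist -731.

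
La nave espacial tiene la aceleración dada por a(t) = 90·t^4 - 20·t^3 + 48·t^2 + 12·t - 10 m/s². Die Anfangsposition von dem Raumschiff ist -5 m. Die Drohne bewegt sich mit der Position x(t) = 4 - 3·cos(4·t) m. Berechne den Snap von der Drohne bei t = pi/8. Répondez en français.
Pour résoudre ceci, nous devons prendre 4 dérivées de notre équation de la position x(t) = 4 - 3·cos(4·t). En prenant d/dt de x(t), nous trouvons v(t) = 12·sin(4·t). En dérivant la vitesse, nous obtenons l'accélération: a(t) = 48·cos(4·t). En prenant d/dt de a(t), nous trouvons j(t) = -192·sin(4·t). En dérivant le jerk, nous obtenons le snap: s(t) = -768·cos(4·t). De l'équation du snap s(t) = -768·cos(4·t), nous substituons t = pi/8 pour obtenir s = 0.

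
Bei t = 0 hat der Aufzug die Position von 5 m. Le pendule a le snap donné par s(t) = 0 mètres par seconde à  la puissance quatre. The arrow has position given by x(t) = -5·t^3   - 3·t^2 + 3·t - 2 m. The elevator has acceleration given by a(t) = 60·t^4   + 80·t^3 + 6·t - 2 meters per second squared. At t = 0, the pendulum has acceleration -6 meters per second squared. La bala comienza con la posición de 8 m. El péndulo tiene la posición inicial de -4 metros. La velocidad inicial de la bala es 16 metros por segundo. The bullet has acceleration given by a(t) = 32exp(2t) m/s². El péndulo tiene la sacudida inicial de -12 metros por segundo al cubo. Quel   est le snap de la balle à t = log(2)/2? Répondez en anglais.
Starting from acceleration a(t) = 32·exp(2·t), we take 2 derivatives. Differentiating acceleration, we get jerk: j(t) = 64·exp(2·t). Differentiating jerk, we get snap: s(t) = 128·exp(2·t). We have snap s(t) = 128·exp(2·t). Substituting t = log(2)/2: s(log(2)/2) = 256.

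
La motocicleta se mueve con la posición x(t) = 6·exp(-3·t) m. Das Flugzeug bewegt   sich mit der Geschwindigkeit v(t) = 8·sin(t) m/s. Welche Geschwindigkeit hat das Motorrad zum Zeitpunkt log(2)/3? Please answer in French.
Pour résoudre ceci, nous devons prendre 1 dérivée de notre équation de la position x(t) = 6·exp(-3·t). En prenant d/dt de x(t), nous trouvons v(t) = -18·exp(-3·t). En utilisant v(t) = -18·exp(-3·t) et en substituant t = log(2)/3, nous trouvons v = -9.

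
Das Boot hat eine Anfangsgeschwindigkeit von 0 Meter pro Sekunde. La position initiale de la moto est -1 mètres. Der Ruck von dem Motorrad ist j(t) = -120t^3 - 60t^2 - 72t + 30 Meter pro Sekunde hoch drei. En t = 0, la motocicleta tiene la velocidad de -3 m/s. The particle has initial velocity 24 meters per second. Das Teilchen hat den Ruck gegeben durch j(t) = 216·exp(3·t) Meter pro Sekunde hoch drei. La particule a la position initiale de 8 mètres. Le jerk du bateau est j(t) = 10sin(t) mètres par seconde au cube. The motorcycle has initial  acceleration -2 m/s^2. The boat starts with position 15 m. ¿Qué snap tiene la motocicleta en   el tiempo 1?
Debemos derivar nuestra ecuación de la sacudida j(t) = -120·t^3 - 60·t^2 - 72·t + 30 1 vez. Derivando la sacudida, obtenemos el snap: s(t) = -360·t^2 - 120·t - 72. Tenemos el snap s(t) = -360·t^2 - 120·t - 72. Sustituyendo t = 1: s(1) = -552.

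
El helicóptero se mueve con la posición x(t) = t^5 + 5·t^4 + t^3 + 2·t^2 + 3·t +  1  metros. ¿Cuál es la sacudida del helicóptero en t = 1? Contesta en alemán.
Ausgehend von der Position x(t) = t^5 + 5·t^4 + t^3 + 2·t^2 + 3·t + 1, nehmen wir 3 Ableitungen. Die Ableitung von der Position ergibt die Geschwindigkeit: v(t) = 5·t^4 + 20·t^3 + 3·t^2 + 4·t + 3. Durch Ableiten von der Geschwindigkeit erhalten wir die Beschleunigung: a(t) = 20·t^3 + 60·t^2 + 6·t + 4. Durch Ableiten von der Beschleunigung erhalten wir den Ruck: j(t) = 60·t^2 + 120·t + 6. Wir haben den Ruck j(t) = 60·t^2 + 120·t + 6. Durch Einsetzen von t = 1: j(1) = 186.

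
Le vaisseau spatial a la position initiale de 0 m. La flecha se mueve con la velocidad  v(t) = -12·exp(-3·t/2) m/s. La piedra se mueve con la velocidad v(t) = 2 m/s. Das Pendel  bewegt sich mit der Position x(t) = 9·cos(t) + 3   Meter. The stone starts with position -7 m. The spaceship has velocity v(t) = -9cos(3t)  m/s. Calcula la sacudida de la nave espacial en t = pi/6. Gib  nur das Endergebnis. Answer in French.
j(pi/6) = 0.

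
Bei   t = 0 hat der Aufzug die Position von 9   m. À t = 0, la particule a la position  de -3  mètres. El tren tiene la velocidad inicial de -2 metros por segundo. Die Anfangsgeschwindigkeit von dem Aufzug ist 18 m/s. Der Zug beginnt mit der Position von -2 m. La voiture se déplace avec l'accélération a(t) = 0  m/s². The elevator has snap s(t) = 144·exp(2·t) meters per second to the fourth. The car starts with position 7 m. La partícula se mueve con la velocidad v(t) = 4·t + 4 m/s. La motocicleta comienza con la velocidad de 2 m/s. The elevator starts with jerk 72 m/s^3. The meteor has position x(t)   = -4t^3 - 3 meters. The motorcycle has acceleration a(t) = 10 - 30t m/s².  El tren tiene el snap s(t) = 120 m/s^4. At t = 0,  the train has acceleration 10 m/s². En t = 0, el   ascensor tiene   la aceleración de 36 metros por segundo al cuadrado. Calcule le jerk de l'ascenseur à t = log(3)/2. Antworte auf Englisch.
To find the answer, we compute 1 integral of s(t) = 144·exp(2·t). The integral of snap is jerk. Using j(0) = 72, we get j(t) = 72·exp(2·t). Using j(t) = 72·exp(2·t) and substituting t = log(3)/2, we find j = 216.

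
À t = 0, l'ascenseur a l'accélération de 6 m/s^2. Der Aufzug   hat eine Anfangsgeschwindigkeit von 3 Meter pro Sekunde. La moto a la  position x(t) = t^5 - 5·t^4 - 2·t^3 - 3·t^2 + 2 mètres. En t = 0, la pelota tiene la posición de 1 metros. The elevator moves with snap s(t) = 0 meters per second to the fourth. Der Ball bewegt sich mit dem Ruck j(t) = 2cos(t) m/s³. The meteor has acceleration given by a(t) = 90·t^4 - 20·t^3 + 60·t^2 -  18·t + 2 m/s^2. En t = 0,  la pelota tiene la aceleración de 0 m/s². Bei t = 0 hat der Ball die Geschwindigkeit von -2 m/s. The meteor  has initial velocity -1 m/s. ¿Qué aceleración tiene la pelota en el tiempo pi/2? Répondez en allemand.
Um dies zu lösen, müssen wir 1 Integral unserer Gleichung für den Ruck j(t) = 2·cos(t) finden. Mit ∫j(t)dt und Anwendung von a(0) = 0, finden wir a(t) = 2·sin(t). Mit a(t) = 2·sin(t) und Einsetzen von t = pi/2, finden wir a = 2.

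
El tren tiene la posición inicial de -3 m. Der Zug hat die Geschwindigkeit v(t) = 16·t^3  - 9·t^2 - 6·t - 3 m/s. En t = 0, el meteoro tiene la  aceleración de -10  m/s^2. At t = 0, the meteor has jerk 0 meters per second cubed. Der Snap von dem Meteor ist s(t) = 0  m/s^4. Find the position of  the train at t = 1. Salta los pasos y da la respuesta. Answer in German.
Die Antwort ist -8.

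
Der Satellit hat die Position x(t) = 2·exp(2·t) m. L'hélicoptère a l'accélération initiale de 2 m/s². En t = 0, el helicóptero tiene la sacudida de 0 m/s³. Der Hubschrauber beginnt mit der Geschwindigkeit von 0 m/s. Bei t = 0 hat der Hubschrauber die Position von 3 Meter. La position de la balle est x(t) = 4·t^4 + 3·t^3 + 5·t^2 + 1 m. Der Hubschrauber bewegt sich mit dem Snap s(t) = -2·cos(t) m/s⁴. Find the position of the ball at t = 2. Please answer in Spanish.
Usando x(t) = 4·t^4 + 3·t^3 + 5·t^2 + 1 y sustituyendo t = 2, encontramos x = 109.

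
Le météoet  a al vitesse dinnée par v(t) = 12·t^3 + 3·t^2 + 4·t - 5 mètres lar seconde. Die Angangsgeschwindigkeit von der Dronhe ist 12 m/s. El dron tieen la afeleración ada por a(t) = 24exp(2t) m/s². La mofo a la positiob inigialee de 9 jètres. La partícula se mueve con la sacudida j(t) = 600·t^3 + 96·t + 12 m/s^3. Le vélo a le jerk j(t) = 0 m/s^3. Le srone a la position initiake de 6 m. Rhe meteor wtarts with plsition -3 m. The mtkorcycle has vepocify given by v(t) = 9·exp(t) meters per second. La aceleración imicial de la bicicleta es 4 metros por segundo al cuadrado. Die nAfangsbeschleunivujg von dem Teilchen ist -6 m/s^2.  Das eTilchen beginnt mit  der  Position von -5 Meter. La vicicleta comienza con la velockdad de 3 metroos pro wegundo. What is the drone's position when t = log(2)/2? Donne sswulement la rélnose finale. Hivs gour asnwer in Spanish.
La respuesta es 12.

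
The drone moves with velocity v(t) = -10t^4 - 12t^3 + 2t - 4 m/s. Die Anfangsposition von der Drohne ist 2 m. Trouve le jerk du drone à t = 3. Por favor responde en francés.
Nous devons dériver notre équation de la vitesse v(t) = -10·t^4 - 12·t^3 + 2·t - 4 2 fois. La dérivée de la vitesse donne l'accélération: a(t) = -40·t^3 - 36·t^2 + 2. En prenant d/dt de a(t), nous trouvons j(t) = -120·t^2 - 72·t. De l'équation du jerk j(t) = -120·t^2 - 72·t, nous substituons t = 3 pour obtenir j = -1296.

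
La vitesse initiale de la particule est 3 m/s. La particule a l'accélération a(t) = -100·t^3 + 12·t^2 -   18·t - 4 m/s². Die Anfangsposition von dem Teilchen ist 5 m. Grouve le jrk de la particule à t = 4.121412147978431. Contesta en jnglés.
Starting from acceleration a(t) = -100·t^3 + 12·t^2 - 18·t - 4, we take 1 derivative. Differentiating acceleration, we get jerk: j(t) = -300·t^2 + 24·t - 18. Using j(t) = -300·t^2 + 24·t - 18 and substituting t = 4.121412147978431, we find j = -5014.89753649977.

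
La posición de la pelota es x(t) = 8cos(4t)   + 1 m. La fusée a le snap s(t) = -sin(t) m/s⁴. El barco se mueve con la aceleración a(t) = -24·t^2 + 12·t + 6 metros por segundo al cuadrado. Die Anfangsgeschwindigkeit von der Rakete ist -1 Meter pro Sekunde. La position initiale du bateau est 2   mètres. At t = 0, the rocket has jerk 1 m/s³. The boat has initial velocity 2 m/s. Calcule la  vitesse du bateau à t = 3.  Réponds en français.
En partant de l'accélération a(t) = -24·t^2 + 12·t + 6, nous prenons 1 primitive. La primitive de l'accélération, avec v(0) = 2, donne la vitesse: v(t) = -8·t^3 + 6·t^2 + 6·t + 2. Nous avons la vitesse v(t) = -8·t^3 + 6·t^2 + 6·t + 2. En substituant t = 3: v(3) = -142.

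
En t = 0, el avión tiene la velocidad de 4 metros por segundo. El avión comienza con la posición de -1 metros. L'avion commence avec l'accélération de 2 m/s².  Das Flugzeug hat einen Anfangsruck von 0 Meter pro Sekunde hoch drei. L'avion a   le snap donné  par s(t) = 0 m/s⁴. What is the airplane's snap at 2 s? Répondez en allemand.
Wir haben den Snap s(t) = 0. Durch Einsetzen von t = 2: s(2) = 0.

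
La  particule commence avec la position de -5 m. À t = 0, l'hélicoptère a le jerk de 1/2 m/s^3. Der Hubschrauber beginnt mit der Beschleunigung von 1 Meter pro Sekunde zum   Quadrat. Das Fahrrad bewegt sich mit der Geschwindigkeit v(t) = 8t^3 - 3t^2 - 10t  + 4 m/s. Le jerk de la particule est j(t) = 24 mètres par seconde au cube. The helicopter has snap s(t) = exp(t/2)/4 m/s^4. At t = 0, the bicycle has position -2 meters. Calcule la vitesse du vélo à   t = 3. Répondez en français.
De l'équation de la vitesse v(t) = 8·t^3 - 3·t^2 - 10·t + 4, nous substituons t = 3 pour obtenir v = 163.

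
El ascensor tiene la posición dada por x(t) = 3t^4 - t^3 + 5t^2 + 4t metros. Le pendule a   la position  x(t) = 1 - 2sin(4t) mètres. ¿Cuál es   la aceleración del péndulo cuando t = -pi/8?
Debemos derivar nuestra ecuación de la posición x(t) = 1 - 2·sin(4·t) 2 veces. Derivando la posición, obtenemos la velocidad: v(t) = -8·cos(4·t). La derivada de la velocidad da la aceleración: a(t) = 32·sin(4·t). Tenemos la aceleración a(t) = 32·sin(4·t). Sustituyendo t = -pi/8: a(-pi/8) = -32.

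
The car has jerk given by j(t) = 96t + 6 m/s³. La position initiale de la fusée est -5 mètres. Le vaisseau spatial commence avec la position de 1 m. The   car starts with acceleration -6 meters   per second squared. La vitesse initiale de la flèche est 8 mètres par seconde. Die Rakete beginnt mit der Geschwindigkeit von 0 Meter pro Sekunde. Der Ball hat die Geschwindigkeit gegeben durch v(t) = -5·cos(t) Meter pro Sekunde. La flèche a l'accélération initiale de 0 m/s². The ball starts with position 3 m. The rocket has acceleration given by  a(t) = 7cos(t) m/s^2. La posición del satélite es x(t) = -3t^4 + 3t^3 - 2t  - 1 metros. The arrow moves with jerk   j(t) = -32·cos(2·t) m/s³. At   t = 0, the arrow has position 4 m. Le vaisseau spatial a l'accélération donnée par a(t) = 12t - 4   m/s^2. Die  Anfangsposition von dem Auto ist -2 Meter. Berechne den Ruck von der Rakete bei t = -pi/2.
Ausgehend von der Beschleunigung a(t) = 7·cos(t), nehmen wir 1 Ableitung. Mit d/dt von a(t) finden wir j(t) = -7·sin(t). Mit j(t) = -7·sin(t) und Einsetzen von t = -pi/2, finden wir j = 7.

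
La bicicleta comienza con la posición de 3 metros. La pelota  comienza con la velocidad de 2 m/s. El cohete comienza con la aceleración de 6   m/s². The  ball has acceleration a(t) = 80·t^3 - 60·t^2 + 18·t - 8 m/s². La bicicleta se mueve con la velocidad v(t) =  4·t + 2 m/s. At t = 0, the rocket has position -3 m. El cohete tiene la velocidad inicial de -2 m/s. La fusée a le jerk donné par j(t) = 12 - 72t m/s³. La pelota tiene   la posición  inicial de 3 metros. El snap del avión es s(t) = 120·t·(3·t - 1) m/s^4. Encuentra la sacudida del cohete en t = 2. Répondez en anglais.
Using j(t) = 12 - 72·t and substituting t = 2, we find j = -132.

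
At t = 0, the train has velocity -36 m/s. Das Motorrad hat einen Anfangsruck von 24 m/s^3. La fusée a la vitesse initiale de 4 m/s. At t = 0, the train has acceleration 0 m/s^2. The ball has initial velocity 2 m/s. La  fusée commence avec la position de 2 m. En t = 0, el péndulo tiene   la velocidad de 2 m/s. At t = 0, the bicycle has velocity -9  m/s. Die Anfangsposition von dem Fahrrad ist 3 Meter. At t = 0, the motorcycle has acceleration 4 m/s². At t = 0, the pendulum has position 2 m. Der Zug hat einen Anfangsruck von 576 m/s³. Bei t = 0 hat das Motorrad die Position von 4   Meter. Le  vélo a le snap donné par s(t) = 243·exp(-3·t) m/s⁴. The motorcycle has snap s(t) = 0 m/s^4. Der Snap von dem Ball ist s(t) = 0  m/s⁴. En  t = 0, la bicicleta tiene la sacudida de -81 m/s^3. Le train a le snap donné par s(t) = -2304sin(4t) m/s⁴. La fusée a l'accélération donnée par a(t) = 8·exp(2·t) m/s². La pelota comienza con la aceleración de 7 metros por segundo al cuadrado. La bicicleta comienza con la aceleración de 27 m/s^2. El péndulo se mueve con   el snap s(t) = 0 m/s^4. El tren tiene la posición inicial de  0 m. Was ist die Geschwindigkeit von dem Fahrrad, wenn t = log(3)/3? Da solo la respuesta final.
Bei t = log(3)/3, v = -3.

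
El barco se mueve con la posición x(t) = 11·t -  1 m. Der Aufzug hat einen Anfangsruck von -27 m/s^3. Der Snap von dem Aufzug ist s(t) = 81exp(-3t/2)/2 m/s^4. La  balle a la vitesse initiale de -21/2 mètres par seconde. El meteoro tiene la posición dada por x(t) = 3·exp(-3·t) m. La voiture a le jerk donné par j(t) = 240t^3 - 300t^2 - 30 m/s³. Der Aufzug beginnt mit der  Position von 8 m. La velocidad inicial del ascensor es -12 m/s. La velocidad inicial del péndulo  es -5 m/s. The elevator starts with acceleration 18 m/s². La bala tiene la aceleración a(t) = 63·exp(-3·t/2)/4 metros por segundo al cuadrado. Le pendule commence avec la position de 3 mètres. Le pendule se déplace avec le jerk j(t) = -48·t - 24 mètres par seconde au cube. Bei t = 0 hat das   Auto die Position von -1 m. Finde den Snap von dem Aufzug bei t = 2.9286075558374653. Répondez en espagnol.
Usando s(t) = 81·exp(-3·t/2)/2 y sustituyendo t = 2.9286075558374653, encontramos s = 0.500769501984595.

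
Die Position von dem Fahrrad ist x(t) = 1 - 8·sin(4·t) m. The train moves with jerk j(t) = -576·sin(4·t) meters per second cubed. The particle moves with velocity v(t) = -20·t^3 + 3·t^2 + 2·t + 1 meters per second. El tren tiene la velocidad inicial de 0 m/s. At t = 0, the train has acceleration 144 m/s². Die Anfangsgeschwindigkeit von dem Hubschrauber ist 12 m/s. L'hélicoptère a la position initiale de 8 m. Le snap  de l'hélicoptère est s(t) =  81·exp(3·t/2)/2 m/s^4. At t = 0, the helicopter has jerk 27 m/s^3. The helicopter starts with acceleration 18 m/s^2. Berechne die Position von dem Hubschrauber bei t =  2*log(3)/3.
Ausgehend von dem Snap s(t) = 81·exp(3·t/2)/2, nehmen wir 4 Stammfunktionen. Das Integral von dem Snap, mit j(0) = 27, ergibt den Ruck: j(t) = 27·exp(3·t/2). Die Stammfunktion von dem Ruck, mit a(0) = 18, ergibt die Beschleunigung: a(t) = 18·exp(3·t/2). Die Stammfunktion von der Beschleunigung ist die Geschwindigkeit. Mit v(0) = 12 erhalten wir v(t) = 12·exp(3·t/2). Durch Integration von der Geschwindigkeit und Verwendung der Anfangsbedingung x(0) = 8, erhalten wir x(t) = 8·exp(3·t/2). Mit x(t) = 8·exp(3·t/2) und Einsetzen von t = 2*log(3)/3, finden wir x = 24.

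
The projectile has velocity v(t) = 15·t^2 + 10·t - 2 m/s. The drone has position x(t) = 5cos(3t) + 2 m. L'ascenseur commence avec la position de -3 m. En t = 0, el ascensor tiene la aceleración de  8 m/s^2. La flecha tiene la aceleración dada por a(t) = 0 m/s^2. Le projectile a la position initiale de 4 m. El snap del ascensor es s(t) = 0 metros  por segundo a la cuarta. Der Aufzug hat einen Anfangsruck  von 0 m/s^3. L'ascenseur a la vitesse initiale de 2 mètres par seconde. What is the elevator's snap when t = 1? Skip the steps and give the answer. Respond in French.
À t = 1, s = 0.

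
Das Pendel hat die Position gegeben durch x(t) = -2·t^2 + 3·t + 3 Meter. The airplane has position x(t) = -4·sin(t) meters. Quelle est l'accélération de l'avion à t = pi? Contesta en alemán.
Ausgehend von der Position x(t) = -4·sin(t), nehmen wir 2 Ableitungen. Die Ableitung von der Position ergibt die Geschwindigkeit: v(t) = -4·cos(t). Mit d/dt von v(t) finden wir a(t) = 4·sin(t). Wir haben die Beschleunigung a(t) = 4·sin(t). Durch Einsetzen von t = pi: a(pi) = 0.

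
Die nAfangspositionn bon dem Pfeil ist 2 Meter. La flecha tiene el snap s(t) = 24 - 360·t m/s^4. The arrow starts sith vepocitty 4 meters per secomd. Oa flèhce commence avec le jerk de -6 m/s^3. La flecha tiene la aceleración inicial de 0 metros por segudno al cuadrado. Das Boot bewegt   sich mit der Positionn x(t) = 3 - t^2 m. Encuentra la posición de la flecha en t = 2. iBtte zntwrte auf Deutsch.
Wir müssen die Stammfunktion unserer Gleichung für den Snap s(t) = 24 - 360·t 4-mal finden. Durch Integration von dem Snap und Verwendung der Anfangsbedingung j(0) = -6, erhalten wir j(t) = -180·t^2 + 24·t - 6. Das Integral von dem Ruck, mit a(0) = 0, ergibt die Beschleunigung: a(t) = 6·t·(-10·t^2 + 2·t - 1). Das Integral von der Beschleunigung ist die Geschwindigkeit. Mit v(0) = 4 erhalten wir v(t) = -15·t^4 + 4·t^3 - 3·t^2 + 4. Durch Integration von der Geschwindigkeit und Verwendung der Anfangsbedingung x(0) = 2, erhalten wir x(t) = -3·t^5 + t^4 - t^3 + 4·t + 2. Mit x(t) = -3·t^5 + t^4 - t^3 + 4·t + 2 und Einsetzen von t = 2, finden wir x = -78.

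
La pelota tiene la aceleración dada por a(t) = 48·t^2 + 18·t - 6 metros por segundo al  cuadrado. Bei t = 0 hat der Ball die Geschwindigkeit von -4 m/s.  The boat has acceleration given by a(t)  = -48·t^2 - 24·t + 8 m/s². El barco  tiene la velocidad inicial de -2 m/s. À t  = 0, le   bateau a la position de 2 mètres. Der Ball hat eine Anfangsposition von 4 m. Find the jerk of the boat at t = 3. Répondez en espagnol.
Partiendo de la aceleración a(t) = -48·t^2 - 24·t + 8, tomamos 1 derivada. Tomando d/dt de a(t), encontramos j(t) = -96·t - 24. Tenemos la sacudida j(t) = -96·t - 24. Sustituyendo t = 3: j(3) = -312.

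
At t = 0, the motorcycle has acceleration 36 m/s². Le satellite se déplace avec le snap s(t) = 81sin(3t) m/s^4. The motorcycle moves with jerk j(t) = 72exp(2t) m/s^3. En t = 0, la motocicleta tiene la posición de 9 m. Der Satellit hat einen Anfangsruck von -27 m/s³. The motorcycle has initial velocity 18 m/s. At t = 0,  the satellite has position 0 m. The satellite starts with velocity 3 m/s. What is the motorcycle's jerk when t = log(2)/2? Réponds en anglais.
Using j(t) = 72·exp(2·t) and substituting t = log(2)/2, we find j = 144.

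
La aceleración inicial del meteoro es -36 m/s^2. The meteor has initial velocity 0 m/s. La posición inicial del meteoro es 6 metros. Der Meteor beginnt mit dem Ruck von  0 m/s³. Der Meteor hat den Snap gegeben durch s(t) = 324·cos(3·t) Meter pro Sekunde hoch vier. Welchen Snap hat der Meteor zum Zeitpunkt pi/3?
Mit s(t) = 324·cos(3·t) und Einsetzen von t = pi/3, finden wir s = -324.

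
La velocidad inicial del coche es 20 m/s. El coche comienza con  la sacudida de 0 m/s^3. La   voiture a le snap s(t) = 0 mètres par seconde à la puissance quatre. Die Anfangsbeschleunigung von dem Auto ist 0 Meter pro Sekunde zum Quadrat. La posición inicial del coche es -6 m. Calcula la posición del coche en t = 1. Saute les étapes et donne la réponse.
La respuesta es 14.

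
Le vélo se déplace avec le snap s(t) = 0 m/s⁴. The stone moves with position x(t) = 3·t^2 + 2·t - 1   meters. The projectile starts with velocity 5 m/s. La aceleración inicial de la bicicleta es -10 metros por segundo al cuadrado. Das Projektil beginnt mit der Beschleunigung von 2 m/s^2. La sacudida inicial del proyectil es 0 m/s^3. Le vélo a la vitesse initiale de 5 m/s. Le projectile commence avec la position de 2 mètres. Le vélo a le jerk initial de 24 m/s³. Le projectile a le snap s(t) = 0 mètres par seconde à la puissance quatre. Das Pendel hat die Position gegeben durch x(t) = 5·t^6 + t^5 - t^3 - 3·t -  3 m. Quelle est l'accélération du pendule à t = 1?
Pour résoudre ceci, nous devons prendre 2 dérivées de notre équation de la position x(t) = 5·t^6 + t^5 - t^3 - 3·t - 3. En prenant d/dt de x(t), nous trouvons v(t) = 30·t^5 + 5·t^4 - 3·t^2 - 3. La dérivée de la vitesse donne l'accélération: a(t) = 150·t^4 + 20·t^3 - 6·t. De l'équation de l'accélération a(t) = 150·t^4 + 20·t^3 - 6·t, nous substituons t = 1 pour obtenir a = 164.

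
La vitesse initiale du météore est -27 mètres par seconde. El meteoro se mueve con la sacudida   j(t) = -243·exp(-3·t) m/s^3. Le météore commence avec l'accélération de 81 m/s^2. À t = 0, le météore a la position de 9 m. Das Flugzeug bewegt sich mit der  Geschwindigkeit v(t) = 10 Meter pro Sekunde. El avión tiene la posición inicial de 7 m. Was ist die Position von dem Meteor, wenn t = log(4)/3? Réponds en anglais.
To find the answer, we compute 3 antiderivatives of j(t) = -243·exp(-3·t). Finding the integral of j(t) and using a(0) = 81: a(t) = 81·exp(-3·t). The antiderivative of acceleration is velocity. Using v(0) = -27, we get v(t) = -27·exp(-3·t). Finding the integral of v(t) and using x(0) = 9: x(t) = 9·exp(-3·t). Using x(t) = 9·exp(-3·t) and substituting t = log(4)/3, we find x = 9/4.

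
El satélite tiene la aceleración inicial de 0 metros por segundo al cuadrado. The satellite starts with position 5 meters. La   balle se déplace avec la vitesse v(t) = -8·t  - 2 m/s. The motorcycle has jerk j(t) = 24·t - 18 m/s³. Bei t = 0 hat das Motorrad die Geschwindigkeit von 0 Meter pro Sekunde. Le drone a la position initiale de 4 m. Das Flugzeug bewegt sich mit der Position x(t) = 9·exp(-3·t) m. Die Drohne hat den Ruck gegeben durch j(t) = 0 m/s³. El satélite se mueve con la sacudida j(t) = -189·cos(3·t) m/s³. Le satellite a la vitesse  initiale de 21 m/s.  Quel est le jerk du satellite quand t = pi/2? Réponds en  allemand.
Mit j(t) = -189·cos(3·t) und Einsetzen von t = pi/2, finden wir j = 0.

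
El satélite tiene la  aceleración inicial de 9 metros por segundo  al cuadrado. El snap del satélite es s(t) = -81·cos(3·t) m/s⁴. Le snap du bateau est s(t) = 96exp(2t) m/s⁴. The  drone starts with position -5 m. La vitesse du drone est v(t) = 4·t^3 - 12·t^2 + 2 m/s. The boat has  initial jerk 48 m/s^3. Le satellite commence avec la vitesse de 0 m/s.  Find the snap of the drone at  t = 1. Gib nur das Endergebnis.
The snap at t = 1 is s = 24.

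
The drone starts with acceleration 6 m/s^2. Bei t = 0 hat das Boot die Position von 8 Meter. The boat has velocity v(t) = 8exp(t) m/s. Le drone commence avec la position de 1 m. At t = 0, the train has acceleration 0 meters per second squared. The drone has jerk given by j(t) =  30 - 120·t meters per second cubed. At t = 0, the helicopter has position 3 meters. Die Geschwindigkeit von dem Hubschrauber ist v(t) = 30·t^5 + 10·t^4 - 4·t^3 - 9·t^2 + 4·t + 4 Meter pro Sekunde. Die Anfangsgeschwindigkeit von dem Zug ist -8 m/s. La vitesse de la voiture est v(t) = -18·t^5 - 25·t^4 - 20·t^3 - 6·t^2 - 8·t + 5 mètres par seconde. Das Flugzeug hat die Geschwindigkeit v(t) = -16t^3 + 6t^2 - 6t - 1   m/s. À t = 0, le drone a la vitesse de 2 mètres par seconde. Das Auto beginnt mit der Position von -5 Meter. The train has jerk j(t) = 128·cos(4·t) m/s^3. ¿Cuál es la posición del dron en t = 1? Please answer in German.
Wir müssen unsere Gleichung für den Ruck j(t) = 30 - 120·t 3-mal integrieren. Mit ∫j(t)dt und Anwendung von a(0) = 6, finden wir a(t) = -60·t^2 + 30·t + 6. Mit ∫a(t)dt und Anwendung von v(0) = 2, finden wir v(t) = -20·t^3 + 15·t^2 + 6·t + 2. Die Stammfunktion von der Geschwindigkeit ist die Position. Mit x(0) = 1 erhalten wir x(t) = -5·t^4 + 5·t^3 + 3·t^2 + 2·t + 1. Wir haben die Position x(t) = -5·t^4 + 5·t^3 + 3·t^2 + 2·t + 1. Durch Einsetzen von t = 1: x(1) = 6.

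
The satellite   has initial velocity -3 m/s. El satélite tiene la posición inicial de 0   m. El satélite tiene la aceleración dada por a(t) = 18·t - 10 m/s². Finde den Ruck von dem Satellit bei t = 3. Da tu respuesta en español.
Partiendo de la aceleración a(t) = 18·t - 10, tomamos 1 derivada. La derivada de la aceleración da la sacudida: j(t) = 18. Usando j(t) = 18 y sustituyendo t = 3, encontramos j = 18.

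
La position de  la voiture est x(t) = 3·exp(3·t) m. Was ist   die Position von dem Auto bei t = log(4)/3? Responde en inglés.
Using x(t) = 3·exp(3·t) and substituting t = log(4)/3, we find x = 12.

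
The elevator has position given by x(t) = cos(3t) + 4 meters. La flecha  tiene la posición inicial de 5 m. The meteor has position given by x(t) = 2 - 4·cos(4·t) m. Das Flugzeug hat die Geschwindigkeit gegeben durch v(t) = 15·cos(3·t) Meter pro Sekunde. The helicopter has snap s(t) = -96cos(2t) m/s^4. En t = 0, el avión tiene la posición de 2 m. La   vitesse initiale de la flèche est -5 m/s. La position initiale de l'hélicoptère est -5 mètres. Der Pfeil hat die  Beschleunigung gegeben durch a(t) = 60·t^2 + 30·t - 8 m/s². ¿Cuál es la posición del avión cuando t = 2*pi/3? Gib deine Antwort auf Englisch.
To solve this, we need to take 1 antiderivative of our velocity equation v(t) = 15·cos(3·t). The antiderivative of velocity is position. Using x(0) = 2, we get x(t) = 5·sin(3·t) + 2. We have position x(t) = 5·sin(3·t) + 2. Substituting t = 2*pi/3: x(2*pi/3) = 2.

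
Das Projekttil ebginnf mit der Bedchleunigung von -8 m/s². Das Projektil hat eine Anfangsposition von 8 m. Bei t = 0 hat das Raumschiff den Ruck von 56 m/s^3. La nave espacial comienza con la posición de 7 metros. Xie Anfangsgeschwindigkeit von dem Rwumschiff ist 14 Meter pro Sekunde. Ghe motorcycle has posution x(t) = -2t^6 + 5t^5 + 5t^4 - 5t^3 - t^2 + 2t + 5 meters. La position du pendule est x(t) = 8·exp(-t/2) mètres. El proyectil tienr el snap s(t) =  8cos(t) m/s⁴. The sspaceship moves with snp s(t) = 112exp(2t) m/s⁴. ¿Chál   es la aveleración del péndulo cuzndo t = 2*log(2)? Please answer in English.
We must differentiate our position equation x(t) = 8·exp(-t/2) 2 times. Taking d/dt of x(t), we find v(t) = -4·exp(-t/2). The derivative of velocity gives acceleration: a(t) = 2·exp(-t/2). We have acceleration a(t) = 2·exp(-t/2). Substituting t = 2*log(2): a(2*log(2)) = 1.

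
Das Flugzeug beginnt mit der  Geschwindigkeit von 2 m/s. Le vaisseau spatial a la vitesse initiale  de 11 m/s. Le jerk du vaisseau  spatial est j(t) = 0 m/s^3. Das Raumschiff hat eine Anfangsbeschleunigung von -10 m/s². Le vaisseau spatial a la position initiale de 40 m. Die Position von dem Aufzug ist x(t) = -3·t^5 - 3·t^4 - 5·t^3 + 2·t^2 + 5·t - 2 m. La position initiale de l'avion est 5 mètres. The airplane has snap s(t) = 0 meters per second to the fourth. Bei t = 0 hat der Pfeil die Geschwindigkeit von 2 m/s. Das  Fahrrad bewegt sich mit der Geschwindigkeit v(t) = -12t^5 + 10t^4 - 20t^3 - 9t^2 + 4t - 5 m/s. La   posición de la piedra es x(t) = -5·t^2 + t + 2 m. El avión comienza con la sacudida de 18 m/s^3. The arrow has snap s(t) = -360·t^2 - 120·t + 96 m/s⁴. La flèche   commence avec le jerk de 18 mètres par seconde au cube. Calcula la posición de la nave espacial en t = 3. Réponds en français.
Nous devons trouver l'intégrale de notre équation du jerk j(t) = 0 3 fois. La primitive du jerk, avec a(0) = -10, donne l'accélération: a(t) = -10. En intégrant l'accélération et en utilisant la condition initiale v(0) = 11, nous obtenons v(t) = 11 - 10·t. L'intégrale de la vitesse est la position. En utilisant x(0) = 40, nous obtenons x(t) = -5·t^2 + 11·t + 40. De l'équation de la position x(t) = -5·t^2 + 11·t + 40, nous substituons t = 3 pour obtenir x = 28.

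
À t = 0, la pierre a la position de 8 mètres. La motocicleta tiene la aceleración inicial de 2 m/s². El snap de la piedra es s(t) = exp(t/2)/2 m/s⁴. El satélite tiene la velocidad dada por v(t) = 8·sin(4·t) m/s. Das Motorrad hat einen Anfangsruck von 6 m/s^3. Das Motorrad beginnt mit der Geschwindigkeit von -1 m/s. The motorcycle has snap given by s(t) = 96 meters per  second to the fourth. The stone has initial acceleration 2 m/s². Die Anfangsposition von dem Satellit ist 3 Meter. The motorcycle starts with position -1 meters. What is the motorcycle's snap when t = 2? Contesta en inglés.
Using s(t) = 96 and substituting t = 2, we find s = 96.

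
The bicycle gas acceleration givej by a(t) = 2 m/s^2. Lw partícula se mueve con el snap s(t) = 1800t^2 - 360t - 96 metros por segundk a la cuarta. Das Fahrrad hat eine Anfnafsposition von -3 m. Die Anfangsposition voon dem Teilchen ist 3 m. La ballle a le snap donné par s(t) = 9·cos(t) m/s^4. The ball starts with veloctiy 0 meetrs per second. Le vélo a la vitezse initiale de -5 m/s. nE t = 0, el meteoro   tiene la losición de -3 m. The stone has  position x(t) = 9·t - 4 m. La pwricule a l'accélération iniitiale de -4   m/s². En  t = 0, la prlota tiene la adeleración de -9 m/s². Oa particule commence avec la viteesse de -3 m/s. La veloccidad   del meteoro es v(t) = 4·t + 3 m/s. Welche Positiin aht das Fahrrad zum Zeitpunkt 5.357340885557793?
Wir müssen unsere Gleichung für die Beschleunigung a(t) = 2 2-mal integrieren. Das Integral von der Beschleunigung ist die Geschwindigkeit. Mit v(0) = -5 erhalten wir v(t) = 2·t - 5. Mit ∫v(t)dt und Anwendung von x(0) = -3, finden wir x(t) = t^2 - 5·t - 3. Wir haben die Position x(t) = t^2 - 5·t - 3. Durch Einsetzen von t = 5.357340885557793: x(5.357340885557793) = -1.08560306371981.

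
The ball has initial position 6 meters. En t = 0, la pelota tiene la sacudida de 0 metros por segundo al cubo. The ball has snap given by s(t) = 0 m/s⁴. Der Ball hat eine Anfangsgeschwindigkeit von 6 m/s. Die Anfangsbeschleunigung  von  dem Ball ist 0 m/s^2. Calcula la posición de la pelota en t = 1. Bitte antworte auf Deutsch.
Wir müssen unsere Gleichung für den Snap s(t) = 0 4-mal integrieren. Das Integral von dem Snap, mit j(0) = 0, ergibt den Ruck: j(t) = 0. Mit ∫j(t)dt und Anwendung von a(0) = 0, finden wir a(t) = 0. Durch Integration von der Beschleunigung und Verwendung der Anfangsbedingung v(0) = 6, erhalten wir v(t) = 6. Mit ∫v(t)dt und Anwendung von x(0) = 6, finden wir x(t) = 6·t + 6. Wir haben die Position x(t) = 6·t + 6. Durch Einsetzen von t = 1: x(1) = 12.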